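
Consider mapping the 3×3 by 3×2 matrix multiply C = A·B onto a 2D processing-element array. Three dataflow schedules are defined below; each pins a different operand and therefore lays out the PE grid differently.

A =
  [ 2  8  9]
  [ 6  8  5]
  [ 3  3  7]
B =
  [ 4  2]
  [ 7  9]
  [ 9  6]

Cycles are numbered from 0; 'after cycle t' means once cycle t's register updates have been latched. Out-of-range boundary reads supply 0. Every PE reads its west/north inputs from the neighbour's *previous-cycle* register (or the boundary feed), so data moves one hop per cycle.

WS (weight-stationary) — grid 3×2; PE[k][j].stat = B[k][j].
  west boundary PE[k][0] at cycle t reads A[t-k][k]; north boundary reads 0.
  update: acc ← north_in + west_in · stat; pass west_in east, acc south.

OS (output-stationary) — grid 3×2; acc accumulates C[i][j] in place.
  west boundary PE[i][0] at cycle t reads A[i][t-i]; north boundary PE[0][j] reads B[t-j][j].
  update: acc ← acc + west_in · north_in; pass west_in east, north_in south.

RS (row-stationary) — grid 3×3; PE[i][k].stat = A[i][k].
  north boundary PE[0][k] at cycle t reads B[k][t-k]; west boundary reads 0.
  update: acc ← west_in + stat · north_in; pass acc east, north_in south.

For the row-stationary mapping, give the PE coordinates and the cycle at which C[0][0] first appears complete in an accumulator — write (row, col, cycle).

RS: C[0][0] accumulates in PE[0][2]:
  @0  [0,2]  acc 0  |  →0  ↓0
  @1  [0,2]  acc 0  |  →0  ↓0
  @2  [0,2]  acc 145  |  →145  ↓9

(row, col, cycle) = (0, 2, 2)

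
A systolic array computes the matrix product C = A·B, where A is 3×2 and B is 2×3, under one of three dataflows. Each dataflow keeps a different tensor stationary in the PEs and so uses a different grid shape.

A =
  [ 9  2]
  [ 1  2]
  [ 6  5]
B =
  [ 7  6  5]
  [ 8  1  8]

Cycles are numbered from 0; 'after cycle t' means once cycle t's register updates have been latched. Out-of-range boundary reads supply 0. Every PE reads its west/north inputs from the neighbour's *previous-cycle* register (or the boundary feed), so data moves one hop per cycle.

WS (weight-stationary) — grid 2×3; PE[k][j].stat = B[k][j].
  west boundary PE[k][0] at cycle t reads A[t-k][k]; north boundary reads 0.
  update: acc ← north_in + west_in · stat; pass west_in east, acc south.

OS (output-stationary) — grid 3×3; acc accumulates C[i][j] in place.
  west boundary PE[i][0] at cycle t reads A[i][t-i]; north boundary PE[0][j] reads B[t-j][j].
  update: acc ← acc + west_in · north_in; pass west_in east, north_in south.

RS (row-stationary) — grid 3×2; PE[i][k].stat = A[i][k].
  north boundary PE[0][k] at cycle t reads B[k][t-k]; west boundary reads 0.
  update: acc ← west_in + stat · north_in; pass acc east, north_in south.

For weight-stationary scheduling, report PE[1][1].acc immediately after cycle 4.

WS 2×3: PE[1][1] cycle-by-cycle (with neighbour feeds):
  [0] (0,1) acc=0 (h:0 v:0)
  [0] (1,0) acc=0 (h:0 v:0)
  [0] (1,1) acc=0 (h:0 v:0)
  [1] (0,1) acc=54 (h:9 v:54)
  [1] (1,0) acc=79 (h:2 v:79)
  [1] (1,1) acc=0 (h:0 v:0)
  [2] (0,1) acc=6 (h:1 v:6)
  [2] (1,0) acc=23 (h:2 v:23)
  [2] (1,1) acc=56 (h:2 v:56)
  [3] (0,1) acc=36 (h:6 v:36)
  [3] (1,0) acc=82 (h:5 v:82)
  [3] (1,1) acc=8 (h:2 v:8)
  [4] (0,1) acc=0 (h:0 v:0)
  [4] (1,0) acc=0 (h:0 v:0)
  [4] (1,1) acc=41 (h:5 v:41)

PE[1][1].acc = 41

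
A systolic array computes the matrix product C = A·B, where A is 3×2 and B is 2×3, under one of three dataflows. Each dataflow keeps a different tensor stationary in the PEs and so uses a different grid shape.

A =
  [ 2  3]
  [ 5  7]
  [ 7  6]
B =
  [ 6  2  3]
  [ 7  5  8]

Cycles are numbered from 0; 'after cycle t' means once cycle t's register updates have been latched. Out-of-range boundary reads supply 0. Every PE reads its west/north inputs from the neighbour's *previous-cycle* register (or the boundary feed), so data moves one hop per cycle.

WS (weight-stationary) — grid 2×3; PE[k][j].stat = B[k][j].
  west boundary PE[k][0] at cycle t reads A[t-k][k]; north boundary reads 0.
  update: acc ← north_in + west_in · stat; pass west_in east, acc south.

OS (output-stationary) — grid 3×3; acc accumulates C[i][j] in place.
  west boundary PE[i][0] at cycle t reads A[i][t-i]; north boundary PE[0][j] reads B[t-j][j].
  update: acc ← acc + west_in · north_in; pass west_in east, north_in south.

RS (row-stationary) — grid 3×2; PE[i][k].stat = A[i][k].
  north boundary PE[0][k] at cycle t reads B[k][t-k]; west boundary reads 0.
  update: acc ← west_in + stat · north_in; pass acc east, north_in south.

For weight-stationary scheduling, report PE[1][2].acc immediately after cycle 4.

PE[1][2].acc = 71

WS on a 2×3 grid — tracing PE[1][2] and its feeders:
  after 0 — PE[0][2] acc=0, pass-E 0, pass-S 0
  after 0 — PE[1][1] acc=0, pass-E 0, pass-S 0
  after 0 — PE[1][2] acc=0, pass-E 0, pass-S 0
  after 1 — PE[0][2] acc=0, pass-E 0, pass-S 0
  after 1 — PE[1][1] acc=0, pass-E 0, pass-S 0
  after 1 — PE[1][2] acc=0, pass-E 0, pass-S 0
  after 2 — PE[0][2] acc=6, pass-E 2, pass-S 6
  after 2 — PE[1][1] acc=19, pass-E 3, pass-S 19
  after 2 — PE[1][2] acc=0, pass-E 0, pass-S 0
  after 3 — PE[0][2] acc=15, pass-E 5, pass-S 15
  after 3 — PE[1][1] acc=45, pass-E 7, pass-S 45
  after 3 — PE[1][2] acc=30, pass-E 3, pass-S 30
  after 4 — PE[0][2] acc=21, pass-E 7, pass-S 21
  after 4 — PE[1][1] acc=44, pass-E 6, pass-S 44
  after 4 — PE[1][2] acc=71, pass-E 7, pass-S 71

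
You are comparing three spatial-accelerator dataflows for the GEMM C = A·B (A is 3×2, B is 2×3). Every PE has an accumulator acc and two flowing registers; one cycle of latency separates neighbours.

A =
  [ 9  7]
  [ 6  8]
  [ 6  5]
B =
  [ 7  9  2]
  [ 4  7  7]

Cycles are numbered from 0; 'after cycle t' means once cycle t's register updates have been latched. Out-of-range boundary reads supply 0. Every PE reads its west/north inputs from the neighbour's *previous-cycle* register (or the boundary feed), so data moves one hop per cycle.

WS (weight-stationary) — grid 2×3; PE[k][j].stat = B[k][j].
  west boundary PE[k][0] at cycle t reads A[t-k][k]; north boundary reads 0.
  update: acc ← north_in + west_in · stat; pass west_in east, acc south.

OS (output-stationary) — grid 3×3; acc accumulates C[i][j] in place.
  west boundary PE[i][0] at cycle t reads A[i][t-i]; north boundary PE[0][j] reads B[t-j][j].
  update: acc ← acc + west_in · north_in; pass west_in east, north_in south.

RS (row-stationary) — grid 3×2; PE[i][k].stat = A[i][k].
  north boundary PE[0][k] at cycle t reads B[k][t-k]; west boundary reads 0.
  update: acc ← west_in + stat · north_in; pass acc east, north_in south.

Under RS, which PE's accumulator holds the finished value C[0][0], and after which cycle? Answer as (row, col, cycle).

(row, col, cycle) = (0, 1, 1)

RS: C[0][0] accumulates in PE[0][1]:
  cycle 0: PE[0][1] → acc 0, east 0, south 0
  cycle 1: PE[0][1] → acc 91, east 91, south 4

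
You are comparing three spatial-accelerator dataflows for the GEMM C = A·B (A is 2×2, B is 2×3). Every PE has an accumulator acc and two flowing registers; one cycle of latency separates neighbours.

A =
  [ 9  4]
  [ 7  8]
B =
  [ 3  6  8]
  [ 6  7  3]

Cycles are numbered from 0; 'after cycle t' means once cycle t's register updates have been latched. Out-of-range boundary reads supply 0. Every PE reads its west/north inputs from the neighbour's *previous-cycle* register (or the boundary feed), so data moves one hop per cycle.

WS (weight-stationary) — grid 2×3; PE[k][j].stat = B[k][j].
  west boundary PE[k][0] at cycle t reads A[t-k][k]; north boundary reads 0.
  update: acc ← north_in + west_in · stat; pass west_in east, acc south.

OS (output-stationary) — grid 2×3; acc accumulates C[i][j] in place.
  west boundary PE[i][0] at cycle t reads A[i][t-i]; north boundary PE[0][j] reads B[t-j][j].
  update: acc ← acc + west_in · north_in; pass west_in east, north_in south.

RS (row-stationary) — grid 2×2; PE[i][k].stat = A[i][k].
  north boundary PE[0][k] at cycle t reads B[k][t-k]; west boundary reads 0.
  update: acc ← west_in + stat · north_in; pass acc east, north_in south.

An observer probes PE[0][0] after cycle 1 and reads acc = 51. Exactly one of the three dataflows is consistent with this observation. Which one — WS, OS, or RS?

Under WS (2×3), PE[0][0]:
  step 0 · PE0,0: acc=27; fwd→9 fwd↓27
  step 1 · PE0,0: acc=21; fwd→7 fwd↓21
Under OS (2×3), PE[0][0]:
  step 0 · PE0,0: acc=27; fwd→9 fwd↓3
  step 1 · PE0,0: acc=51; fwd→4 fwd↓6
Under RS (2×2), PE[0][0]:
  step 0 · PE0,0: acc=27; fwd→27 fwd↓3
  step 1 · PE0,0: acc=54; fwd→54 fwd↓6

dataflow = OS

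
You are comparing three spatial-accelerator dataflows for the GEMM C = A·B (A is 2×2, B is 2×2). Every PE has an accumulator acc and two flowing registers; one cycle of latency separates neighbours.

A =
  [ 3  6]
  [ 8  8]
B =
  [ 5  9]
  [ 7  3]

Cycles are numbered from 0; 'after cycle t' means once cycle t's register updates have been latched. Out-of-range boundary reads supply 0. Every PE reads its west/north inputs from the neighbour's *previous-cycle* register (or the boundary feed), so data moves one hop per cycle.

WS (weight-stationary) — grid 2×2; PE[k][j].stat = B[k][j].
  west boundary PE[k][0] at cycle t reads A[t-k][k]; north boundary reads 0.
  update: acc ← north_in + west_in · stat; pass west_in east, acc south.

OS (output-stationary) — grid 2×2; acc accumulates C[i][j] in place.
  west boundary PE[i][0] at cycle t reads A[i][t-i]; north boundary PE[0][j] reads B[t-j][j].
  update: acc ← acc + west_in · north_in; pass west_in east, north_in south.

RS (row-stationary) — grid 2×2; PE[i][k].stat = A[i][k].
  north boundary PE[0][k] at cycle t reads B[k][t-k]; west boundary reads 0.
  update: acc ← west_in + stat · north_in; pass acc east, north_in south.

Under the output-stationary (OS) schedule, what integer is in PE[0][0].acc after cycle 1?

OS 2×2: PE[0][0] cycle-by-cycle (with neighbour feeds):
  step 0 · PE0,0: acc=15; fwd→3 fwd↓5
  step 1 · PE0,0: acc=57; fwd→6 fwd↓7

PE[0][0].acc = 57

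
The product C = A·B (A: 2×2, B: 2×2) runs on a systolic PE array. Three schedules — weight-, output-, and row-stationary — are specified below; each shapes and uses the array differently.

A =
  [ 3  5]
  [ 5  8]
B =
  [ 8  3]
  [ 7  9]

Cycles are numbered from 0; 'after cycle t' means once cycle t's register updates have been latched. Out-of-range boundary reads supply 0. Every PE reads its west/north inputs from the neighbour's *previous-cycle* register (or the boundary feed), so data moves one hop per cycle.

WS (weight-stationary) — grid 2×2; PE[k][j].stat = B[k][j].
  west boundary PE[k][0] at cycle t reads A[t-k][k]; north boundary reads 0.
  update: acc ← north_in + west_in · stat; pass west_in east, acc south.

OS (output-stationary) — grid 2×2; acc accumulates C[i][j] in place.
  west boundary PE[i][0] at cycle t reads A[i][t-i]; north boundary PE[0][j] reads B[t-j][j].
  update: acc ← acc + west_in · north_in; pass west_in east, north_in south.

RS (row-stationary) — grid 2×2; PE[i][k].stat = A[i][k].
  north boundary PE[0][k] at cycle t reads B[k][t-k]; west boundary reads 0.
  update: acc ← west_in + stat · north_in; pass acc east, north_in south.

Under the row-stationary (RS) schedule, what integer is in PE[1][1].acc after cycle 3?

PE[1][1].acc = 87

RS 2×2: PE[1][1] cycle-by-cycle (with neighbour feeds):
  0: (0,1).acc=0  regs=<0,0>
  0: (1,0).acc=0  regs=<0,0>
  0: (1,1).acc=0  regs=<0,0>
  1: (0,1).acc=59  regs=<59,7>
  1: (1,0).acc=40  regs=<40,8>
  1: (1,1).acc=0  regs=<0,0>
  2: (0,1).acc=54  regs=<54,9>
  2: (1,0).acc=15  regs=<15,3>
  2: (1,1).acc=96  regs=<96,7>
  3: (0,1).acc=0  regs=<0,0>
  3: (1,0).acc=0  regs=<0,0>
  3: (1,1).acc=87  regs=<87,9>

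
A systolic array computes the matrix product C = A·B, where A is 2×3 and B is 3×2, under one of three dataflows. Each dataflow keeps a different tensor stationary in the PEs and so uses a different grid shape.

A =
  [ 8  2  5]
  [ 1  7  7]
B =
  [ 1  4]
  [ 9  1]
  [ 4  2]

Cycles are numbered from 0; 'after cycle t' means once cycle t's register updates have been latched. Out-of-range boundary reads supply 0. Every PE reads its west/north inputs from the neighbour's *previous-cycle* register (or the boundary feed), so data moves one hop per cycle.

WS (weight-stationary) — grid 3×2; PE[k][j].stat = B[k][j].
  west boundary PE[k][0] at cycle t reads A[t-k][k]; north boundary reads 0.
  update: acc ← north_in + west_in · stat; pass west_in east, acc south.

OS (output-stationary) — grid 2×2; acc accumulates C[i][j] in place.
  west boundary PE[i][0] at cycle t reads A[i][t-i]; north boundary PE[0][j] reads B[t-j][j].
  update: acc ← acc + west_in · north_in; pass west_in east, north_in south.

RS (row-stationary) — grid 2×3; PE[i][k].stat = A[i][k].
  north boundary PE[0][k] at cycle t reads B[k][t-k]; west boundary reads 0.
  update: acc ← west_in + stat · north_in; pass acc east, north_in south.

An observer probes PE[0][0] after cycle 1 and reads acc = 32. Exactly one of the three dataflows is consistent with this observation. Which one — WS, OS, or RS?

WS [3×2] PE[0][0] across cycles:
  cycle 0: PE[0][0] → acc 8, east 8, south 8
  cycle 1: PE[0][0] → acc 1, east 1, south 1
OS [2×2] PE[0][0] across cycles:
  cycle 0: PE[0][0] → acc 8, east 8, south 1
  cycle 1: PE[0][0] → acc 26, east 2, south 9
RS [2×3] PE[0][0] across cycles:
  cycle 0: PE[0][0] → acc 8, east 8, south 1
  cycle 1: PE[0][0] → acc 32, east 32, south 4

dataflow = RS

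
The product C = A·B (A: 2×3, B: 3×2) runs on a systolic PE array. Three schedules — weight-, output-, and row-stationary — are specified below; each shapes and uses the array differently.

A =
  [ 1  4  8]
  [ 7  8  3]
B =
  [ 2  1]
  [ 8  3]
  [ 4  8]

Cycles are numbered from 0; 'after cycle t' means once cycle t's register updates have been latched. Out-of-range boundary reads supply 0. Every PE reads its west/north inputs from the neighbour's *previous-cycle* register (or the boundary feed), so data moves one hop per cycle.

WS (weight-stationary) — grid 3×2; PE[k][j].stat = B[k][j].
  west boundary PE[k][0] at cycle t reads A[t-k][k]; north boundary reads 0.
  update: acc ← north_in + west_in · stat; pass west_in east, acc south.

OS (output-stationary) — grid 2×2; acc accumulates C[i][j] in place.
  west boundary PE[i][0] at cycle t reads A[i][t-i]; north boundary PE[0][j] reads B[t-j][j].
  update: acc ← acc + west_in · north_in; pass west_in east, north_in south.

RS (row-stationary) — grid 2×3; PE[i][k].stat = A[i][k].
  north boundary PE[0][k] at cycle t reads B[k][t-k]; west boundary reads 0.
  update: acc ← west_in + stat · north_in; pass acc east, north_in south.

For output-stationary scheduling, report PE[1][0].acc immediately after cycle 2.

OS 2×2: PE[1][0] cycle-by-cycle (with neighbour feeds):
  t=0 PE[0][0]: acc=2 h=1 v=2
  t=0 PE[1][0]: acc=0 h=0 v=0
  t=1 PE[0][0]: acc=34 h=4 v=8
  t=1 PE[1][0]: acc=14 h=7 v=2
  t=2 PE[0][0]: acc=66 h=8 v=4
  t=2 PE[1][0]: acc=78 h=8 v=8

PE[1][0].acc = 78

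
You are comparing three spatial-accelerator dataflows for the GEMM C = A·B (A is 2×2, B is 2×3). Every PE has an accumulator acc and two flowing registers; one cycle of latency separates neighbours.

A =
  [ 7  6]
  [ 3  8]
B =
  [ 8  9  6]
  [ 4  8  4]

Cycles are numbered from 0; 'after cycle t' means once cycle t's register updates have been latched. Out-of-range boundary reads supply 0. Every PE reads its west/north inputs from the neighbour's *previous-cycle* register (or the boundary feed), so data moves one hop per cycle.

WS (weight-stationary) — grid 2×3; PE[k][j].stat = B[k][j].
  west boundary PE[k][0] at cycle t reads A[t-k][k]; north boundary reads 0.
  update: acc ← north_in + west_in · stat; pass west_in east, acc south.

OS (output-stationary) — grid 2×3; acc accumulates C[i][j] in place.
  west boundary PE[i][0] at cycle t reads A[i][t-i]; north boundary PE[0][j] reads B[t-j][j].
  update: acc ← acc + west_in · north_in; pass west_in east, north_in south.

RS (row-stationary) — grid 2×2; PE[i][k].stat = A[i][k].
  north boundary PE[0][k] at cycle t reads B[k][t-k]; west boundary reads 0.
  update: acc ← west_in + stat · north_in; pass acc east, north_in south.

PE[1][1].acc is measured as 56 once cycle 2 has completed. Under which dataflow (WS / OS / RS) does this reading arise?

dataflow = RS

WS [2×3] PE[1][1] across cycles:
  c0 r1c1: 0 / 0 / 0
  c1 r1c1: 0 / 0 / 0
  c2 r1c1: 111 / 6 / 111
OS [2×3] PE[1][1] across cycles:
  c0 r1c1: 0 / 0 / 0
  c1 r1c1: 0 / 0 / 0
  c2 r1c1: 27 / 3 / 9
RS [2×2] PE[1][1] across cycles:
  c0 r1c1: 0 / 0 / 0
  c1 r1c1: 0 / 0 / 0
  c2 r1c1: 56 / 56 / 4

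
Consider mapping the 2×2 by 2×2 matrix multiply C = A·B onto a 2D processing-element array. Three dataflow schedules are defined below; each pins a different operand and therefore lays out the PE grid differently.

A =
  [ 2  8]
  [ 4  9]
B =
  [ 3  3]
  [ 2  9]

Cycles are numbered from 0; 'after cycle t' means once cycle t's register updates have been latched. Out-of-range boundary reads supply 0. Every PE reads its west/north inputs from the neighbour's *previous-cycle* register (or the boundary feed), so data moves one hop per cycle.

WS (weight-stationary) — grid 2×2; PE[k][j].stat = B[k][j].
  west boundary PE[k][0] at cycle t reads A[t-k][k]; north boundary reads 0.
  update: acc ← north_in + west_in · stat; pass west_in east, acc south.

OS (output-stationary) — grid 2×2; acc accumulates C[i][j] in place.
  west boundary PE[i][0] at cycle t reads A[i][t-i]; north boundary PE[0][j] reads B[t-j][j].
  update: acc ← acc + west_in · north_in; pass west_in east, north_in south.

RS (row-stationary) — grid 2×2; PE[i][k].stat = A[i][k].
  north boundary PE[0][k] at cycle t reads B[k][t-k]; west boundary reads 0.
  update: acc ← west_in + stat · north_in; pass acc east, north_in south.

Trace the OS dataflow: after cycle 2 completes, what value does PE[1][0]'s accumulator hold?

PE[1][0].acc = 30

OS on a 2×2 grid — tracing PE[1][0] and its feeders:
  0: (0,0).acc=6  regs=<2,3>
  0: (1,0).acc=0  regs=<0,0>
  1: (0,0).acc=22  regs=<8,2>
  1: (1,0).acc=12  regs=<4,3>
  2: (0,0).acc=22  regs=<0,0>
  2: (1,0).acc=30  regs=<9,2>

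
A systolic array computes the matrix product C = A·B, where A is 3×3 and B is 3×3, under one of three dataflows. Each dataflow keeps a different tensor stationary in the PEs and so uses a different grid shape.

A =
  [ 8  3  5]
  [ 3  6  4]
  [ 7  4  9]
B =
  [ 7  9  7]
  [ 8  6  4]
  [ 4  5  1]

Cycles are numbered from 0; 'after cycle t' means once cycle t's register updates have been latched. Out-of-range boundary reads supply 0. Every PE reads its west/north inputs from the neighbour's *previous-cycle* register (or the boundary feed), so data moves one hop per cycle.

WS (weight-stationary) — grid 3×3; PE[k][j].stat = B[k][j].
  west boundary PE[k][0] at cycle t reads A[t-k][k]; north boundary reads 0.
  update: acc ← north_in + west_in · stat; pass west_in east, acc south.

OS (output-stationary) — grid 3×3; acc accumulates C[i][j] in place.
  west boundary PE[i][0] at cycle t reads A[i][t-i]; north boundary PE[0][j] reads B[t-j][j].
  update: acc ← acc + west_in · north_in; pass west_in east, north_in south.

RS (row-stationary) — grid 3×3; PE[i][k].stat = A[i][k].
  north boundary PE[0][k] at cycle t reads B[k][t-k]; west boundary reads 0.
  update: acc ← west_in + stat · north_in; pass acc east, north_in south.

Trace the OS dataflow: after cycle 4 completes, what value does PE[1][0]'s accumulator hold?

PE[1][0].acc = 85

OS on a 3×3 grid — tracing PE[1][0] and its feeders:
  step 0 · PE0,0: acc=56; fwd→8 fwd↓7
  step 0 · PE1,0: acc=0; fwd→0 fwd↓0
  step 1 · PE0,0: acc=80; fwd→3 fwd↓8
  step 1 · PE1,0: acc=21; fwd→3 fwd↓7
  step 2 · PE0,0: acc=100; fwd→5 fwd↓4
  step 2 · PE1,0: acc=69; fwd→6 fwd↓8
  step 3 · PE0,0: acc=100; fwd→0 fwd↓0
  step 3 · PE1,0: acc=85; fwd→4 fwd↓4
  step 4 · PE0,0: acc=100; fwd→0 fwd↓0
  step 4 · PE1,0: acc=85; fwd→0 fwd↓0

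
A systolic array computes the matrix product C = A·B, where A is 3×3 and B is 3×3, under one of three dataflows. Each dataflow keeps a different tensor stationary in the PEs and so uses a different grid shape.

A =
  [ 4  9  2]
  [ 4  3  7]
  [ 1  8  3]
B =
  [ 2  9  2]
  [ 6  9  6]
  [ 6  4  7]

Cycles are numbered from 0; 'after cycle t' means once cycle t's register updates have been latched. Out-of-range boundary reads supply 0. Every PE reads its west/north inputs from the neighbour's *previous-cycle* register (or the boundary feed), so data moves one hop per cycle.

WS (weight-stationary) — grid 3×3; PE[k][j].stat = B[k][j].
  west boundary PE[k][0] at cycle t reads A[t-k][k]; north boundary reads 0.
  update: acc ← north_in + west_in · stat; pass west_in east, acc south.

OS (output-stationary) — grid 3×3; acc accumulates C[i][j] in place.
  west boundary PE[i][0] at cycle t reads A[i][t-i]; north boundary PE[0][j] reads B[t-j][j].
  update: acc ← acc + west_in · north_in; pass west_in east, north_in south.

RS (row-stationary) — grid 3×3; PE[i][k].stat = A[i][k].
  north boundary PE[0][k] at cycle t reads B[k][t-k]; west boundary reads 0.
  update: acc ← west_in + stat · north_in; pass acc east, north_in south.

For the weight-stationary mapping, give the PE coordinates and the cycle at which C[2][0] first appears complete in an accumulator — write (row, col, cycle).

(row, col, cycle) = (2, 0, 4)

Under WS, C[2][0] lands at PE[2][0]:
  c0 r2c0: 0 / 0 / 0
  c1 r2c0: 0 / 0 / 0
  c2 r2c0: 74 / 2 / 74
  c3 r2c0: 68 / 7 / 68
  c4 r2c0: 68 / 3 / 68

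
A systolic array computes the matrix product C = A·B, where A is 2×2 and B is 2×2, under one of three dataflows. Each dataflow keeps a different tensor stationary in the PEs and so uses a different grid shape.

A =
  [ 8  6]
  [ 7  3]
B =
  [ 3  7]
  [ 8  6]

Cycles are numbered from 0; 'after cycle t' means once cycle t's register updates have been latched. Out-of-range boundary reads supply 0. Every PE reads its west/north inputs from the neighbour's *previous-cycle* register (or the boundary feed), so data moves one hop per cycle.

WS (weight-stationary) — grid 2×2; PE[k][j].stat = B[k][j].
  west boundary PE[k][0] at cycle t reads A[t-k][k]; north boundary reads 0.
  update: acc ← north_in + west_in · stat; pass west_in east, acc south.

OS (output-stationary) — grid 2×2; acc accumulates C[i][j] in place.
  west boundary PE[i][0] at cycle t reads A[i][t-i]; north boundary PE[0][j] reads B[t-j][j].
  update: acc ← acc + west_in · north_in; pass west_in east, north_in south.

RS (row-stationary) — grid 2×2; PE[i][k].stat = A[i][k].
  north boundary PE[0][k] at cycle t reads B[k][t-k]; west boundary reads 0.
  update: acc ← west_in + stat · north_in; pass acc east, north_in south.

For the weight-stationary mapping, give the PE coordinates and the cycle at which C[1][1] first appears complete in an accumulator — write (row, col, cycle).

WS — PE[1][1] is where C[1][1] collects:
  [0] (1,1) acc=0 (h:0 v:0)
  [1] (1,1) acc=0 (h:0 v:0)
  [2] (1,1) acc=92 (h:6 v:92)
  [3] (1,1) acc=67 (h:3 v:67)

(row, col, cycle) = (1, 1, 3)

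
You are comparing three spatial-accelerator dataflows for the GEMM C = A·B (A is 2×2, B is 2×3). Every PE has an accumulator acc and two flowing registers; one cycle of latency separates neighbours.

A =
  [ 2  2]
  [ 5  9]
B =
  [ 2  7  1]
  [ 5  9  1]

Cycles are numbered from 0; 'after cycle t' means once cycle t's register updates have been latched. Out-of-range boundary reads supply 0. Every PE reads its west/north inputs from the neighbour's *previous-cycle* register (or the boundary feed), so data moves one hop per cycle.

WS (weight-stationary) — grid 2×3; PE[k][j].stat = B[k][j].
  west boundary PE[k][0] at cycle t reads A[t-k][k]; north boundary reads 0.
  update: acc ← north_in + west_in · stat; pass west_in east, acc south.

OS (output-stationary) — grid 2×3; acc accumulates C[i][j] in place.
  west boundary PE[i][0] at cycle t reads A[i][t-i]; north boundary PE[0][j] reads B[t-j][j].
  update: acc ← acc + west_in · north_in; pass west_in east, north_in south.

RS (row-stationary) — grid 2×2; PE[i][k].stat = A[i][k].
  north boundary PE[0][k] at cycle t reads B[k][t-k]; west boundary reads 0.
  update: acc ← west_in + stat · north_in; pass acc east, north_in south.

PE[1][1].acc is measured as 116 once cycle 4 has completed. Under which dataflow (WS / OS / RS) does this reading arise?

WS [2×3] PE[1][1] across cycles:
  c0 r1c1: 0 / 0 / 0
  c1 r1c1: 0 / 0 / 0
  c2 r1c1: 32 / 2 / 32
  c3 r1c1: 116 / 9 / 116
  c4 r1c1: 0 / 0 / 0
OS [2×3] PE[1][1] across cycles:
  c0 r1c1: 0 / 0 / 0
  c1 r1c1: 0 / 0 / 0
  c2 r1c1: 35 / 5 / 7
  c3 r1c1: 116 / 9 / 9
  c4 r1c1: 116 / 0 / 0
RS [2×2] PE[1][1] across cycles:
  c0 r1c1: 0 / 0 / 0
  c1 r1c1: 0 / 0 / 0
  c2 r1c1: 55 / 55 / 5
  c3 r1c1: 116 / 116 / 9
  c4 r1c1: 14 / 14 / 1

dataflow = OS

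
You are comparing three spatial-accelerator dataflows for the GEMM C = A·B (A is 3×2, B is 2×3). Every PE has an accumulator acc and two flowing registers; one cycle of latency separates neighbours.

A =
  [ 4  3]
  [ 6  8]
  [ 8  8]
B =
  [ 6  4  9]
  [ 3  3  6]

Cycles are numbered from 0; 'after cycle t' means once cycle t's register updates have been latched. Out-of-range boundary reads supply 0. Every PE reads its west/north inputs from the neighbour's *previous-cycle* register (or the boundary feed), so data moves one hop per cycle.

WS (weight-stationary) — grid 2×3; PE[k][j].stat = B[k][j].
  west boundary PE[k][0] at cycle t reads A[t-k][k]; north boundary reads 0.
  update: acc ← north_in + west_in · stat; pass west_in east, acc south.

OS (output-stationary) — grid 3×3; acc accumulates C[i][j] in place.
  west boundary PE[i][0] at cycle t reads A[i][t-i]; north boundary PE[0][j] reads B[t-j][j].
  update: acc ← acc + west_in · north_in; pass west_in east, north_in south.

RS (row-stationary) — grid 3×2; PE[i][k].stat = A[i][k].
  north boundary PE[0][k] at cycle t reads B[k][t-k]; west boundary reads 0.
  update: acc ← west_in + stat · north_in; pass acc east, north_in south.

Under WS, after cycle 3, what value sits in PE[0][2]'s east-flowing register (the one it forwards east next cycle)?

register = 6

Tracing WS — 2×3 array, target PE[0][2]:
  0: (0,1).acc=0  regs=<0,0>
  0: (0,2).acc=0  regs=<0,0>
  1: (0,1).acc=16  regs=<4,16>
  1: (0,2).acc=0  regs=<0,0>
  2: (0,1).acc=24  regs=<6,24>
  2: (0,2).acc=36  regs=<4,36>
  3: (0,1).acc=32  regs=<8,32>
  3: (0,2).acc=54  regs=<6,54>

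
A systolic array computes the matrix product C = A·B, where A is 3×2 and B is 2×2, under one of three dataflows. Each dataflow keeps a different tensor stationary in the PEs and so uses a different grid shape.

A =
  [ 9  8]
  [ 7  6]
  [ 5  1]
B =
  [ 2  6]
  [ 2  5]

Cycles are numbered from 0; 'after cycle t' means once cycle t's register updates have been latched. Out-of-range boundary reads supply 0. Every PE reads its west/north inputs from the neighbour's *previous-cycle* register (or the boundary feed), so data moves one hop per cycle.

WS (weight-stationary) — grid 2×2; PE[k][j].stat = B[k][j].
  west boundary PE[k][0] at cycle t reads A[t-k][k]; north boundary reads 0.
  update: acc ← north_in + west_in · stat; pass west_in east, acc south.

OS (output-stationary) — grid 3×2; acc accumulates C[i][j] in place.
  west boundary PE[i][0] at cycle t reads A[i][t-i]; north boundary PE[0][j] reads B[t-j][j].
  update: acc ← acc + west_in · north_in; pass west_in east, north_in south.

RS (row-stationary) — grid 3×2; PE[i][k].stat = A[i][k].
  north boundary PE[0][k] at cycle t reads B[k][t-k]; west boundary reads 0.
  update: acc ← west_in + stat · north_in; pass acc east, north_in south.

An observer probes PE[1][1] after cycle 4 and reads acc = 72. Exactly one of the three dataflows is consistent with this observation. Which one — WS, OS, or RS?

WS [2×2] PE[1][1] across cycles:
  after 0 — PE[1][1] acc=0, pass-E 0, pass-S 0
  after 1 — PE[1][1] acc=0, pass-E 0, pass-S 0
  after 2 — PE[1][1] acc=94, pass-E 8, pass-S 94
  after 3 — PE[1][1] acc=72, pass-E 6, pass-S 72
  after 4 — PE[1][1] acc=35, pass-E 1, pass-S 35
OS [3×2] PE[1][1] across cycles:
  after 0 — PE[1][1] acc=0, pass-E 0, pass-S 0
  after 1 — PE[1][1] acc=0, pass-E 0, pass-S 0
  after 2 — PE[1][1] acc=42, pass-E 7, pass-S 6
  after 3 — PE[1][1] acc=72, pass-E 6, pass-S 5
  after 4 — PE[1][1] acc=72, pass-E 0, pass-S 0
RS [3×2] PE[1][1] across cycles:
  after 0 — PE[1][1] acc=0, pass-E 0, pass-S 0
  after 1 — PE[1][1] acc=0, pass-E 0, pass-S 0
  after 2 — PE[1][1] acc=26, pass-E 26, pass-S 2
  after 3 — PE[1][1] acc=72, pass-E 72, pass-S 5
  after 4 — PE[1][1] acc=0, pass-E 0, pass-S 0

dataflow = OS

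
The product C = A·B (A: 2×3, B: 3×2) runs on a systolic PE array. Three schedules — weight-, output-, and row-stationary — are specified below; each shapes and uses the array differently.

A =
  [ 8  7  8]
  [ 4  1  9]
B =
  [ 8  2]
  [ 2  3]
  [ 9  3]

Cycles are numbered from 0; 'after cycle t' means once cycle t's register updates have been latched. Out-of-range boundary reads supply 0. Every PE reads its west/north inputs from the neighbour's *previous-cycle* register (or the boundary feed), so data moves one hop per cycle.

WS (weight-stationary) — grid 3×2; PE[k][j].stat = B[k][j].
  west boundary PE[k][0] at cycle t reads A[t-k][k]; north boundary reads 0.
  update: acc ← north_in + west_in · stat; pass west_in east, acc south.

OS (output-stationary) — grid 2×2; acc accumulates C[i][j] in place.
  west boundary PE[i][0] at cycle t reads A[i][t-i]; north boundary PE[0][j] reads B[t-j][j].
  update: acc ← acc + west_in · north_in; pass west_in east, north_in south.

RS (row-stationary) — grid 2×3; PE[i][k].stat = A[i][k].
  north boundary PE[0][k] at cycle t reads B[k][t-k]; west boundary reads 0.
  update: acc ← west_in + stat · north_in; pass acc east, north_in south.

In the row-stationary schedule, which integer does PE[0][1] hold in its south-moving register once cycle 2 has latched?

RS on a 2×3 grid — tracing PE[0][1] and its feeders:
  cycle 0: PE[0][0] → acc 64, east 64, south 8
  cycle 0: PE[0][1] → acc 0, east 0, south 0
  cycle 1: PE[0][0] → acc 16, east 16, south 2
  cycle 1: PE[0][1] → acc 78, east 78, south 2
  cycle 2: PE[0][0] → acc 0, east 0, south 0
  cycle 2: PE[0][1] → acc 37, east 37, south 3

register = 3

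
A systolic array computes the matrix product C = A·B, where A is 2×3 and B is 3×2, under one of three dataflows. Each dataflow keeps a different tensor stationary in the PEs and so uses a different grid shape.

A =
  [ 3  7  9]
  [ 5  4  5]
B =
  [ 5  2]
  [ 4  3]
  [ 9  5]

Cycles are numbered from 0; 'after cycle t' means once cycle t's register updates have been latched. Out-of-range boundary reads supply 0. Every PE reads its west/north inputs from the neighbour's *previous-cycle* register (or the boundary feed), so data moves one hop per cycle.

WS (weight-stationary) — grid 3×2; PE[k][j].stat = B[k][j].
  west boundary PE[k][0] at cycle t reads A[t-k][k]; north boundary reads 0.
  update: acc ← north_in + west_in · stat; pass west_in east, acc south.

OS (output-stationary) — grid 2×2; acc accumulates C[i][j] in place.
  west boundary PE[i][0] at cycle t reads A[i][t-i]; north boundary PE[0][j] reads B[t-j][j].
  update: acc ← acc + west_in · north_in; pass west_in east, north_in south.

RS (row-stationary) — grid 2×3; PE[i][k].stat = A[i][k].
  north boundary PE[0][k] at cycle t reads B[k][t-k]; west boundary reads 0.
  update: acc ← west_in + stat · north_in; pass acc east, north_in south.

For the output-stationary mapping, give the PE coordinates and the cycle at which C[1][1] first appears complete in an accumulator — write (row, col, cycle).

(row, col, cycle) = (1, 1, 4)

OS — PE[1][1] is where C[1][1] collects:
  cycle 0: PE[1][1] → acc 0, east 0, south 0
  cycle 1: PE[1][1] → acc 0, east 0, south 0
  cycle 2: PE[1][1] → acc 10, east 5, south 2
  cycle 3: PE[1][1] → acc 22, east 4, south 3
  cycle 4: PE[1][1] → acc 47, east 5, south 5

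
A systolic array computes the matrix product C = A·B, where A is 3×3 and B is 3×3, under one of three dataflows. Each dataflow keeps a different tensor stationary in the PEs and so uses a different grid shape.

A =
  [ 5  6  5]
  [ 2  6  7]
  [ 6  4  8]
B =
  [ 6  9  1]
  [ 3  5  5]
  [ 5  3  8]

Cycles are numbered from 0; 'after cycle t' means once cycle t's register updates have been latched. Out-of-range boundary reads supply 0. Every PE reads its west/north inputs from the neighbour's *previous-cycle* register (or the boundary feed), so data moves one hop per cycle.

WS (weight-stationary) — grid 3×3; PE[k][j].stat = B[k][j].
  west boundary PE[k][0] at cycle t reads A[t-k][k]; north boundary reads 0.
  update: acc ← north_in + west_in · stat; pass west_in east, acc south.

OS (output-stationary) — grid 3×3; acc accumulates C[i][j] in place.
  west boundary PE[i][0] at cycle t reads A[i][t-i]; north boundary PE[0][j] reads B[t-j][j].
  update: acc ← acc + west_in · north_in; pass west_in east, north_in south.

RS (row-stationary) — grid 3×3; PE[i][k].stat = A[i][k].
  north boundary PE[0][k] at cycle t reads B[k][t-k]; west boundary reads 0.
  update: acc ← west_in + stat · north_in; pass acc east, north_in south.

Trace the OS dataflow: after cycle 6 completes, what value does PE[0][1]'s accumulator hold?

OS on a 3×3 grid — tracing PE[0][1] and its feeders:
  step 0 · PE0,0: acc=30; fwd→5 fwd↓6
  step 0 · PE0,1: acc=0; fwd→0 fwd↓0
  step 1 · PE0,0: acc=48; fwd→6 fwd↓3
  step 1 · PE0,1: acc=45; fwd→5 fwd↓9
  step 2 · PE0,0: acc=73; fwd→5 fwd↓5
  step 2 · PE0,1: acc=75; fwd→6 fwd↓5
  step 3 · PE0,0: acc=73; fwd→0 fwd↓0
  step 3 · PE0,1: acc=90; fwd→5 fwd↓3
  step 4 · PE0,0: acc=73; fwd→0 fwd↓0
  step 4 · PE0,1: acc=90; fwd→0 fwd↓0
  step 5 · PE0,0: acc=73; fwd→0 fwd↓0
  step 5 · PE0,1: acc=90; fwd→0 fwd↓0
  step 6 · PE0,0: acc=73; fwd→0 fwd↓0
  step 6 · PE0,1: acc=90; fwd→0 fwd↓0

PE[0][1].acc = 90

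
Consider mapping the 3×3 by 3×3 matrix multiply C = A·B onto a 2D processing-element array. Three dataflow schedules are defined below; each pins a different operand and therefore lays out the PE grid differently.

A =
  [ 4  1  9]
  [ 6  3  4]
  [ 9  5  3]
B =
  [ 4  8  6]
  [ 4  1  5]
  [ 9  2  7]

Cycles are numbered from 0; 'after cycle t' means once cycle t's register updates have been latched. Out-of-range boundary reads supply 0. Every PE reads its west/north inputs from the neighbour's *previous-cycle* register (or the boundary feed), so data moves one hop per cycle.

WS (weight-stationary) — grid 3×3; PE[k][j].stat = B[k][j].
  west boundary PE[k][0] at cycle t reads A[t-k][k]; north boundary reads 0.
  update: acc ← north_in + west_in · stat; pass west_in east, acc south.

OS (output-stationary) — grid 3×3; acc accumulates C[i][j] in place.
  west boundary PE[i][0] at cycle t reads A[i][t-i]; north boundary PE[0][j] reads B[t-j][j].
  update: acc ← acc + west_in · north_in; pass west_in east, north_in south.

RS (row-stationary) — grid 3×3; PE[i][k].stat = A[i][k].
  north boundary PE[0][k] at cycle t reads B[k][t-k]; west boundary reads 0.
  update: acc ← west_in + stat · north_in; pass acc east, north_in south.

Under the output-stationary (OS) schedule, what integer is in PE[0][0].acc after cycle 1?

PE[0][0].acc = 20

OS on a 3×3 grid — tracing PE[0][0] and its feeders:
  cycle 0: PE[0][0] → acc 16, east 4, south 4
  cycle 1: PE[0][0] → acc 20, east 1, south 4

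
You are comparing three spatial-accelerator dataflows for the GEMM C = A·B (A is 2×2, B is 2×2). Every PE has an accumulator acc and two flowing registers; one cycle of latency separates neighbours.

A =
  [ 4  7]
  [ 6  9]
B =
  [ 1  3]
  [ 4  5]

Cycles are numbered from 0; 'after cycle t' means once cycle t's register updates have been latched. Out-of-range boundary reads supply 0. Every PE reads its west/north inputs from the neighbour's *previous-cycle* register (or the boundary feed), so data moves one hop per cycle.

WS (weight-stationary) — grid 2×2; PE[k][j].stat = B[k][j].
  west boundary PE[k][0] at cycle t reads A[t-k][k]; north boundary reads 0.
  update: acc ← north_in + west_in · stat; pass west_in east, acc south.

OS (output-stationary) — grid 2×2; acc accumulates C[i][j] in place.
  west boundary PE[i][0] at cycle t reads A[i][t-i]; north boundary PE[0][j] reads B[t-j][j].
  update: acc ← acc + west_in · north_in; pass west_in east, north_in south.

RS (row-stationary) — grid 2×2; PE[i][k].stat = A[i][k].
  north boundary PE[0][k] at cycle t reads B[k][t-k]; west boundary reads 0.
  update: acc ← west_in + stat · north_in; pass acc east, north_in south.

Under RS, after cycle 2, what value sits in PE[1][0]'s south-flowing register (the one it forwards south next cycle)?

RS on a 2×2 grid — tracing PE[1][0] and its feeders:
  0: (0,0).acc=4  regs=<4,1>
  0: (1,0).acc=0  regs=<0,0>
  1: (0,0).acc=12  regs=<12,3>
  1: (1,0).acc=6  regs=<6,1>
  2: (0,0).acc=0  regs=<0,0>
  2: (1,0).acc=18  regs=<18,3>

register = 3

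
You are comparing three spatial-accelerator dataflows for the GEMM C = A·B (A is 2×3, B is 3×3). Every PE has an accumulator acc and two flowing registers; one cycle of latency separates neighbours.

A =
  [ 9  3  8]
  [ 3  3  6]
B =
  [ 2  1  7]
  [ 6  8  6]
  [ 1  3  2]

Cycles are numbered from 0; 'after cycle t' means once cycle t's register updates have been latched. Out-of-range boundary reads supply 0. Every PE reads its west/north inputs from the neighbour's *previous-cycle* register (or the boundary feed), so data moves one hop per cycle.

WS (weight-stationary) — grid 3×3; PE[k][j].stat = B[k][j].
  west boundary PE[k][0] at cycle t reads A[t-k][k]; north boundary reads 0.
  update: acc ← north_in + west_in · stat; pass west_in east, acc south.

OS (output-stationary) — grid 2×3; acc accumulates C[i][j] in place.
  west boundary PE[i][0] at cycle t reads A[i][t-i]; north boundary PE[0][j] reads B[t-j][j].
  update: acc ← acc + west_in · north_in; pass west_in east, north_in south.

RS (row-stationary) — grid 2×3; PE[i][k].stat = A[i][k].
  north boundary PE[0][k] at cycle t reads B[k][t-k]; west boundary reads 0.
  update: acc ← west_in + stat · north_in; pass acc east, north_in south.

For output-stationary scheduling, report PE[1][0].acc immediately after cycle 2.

PE[1][0].acc = 24

OS on a 2×3 grid — tracing PE[1][0] and its feeders:
  after 0 — PE[0][0] acc=18, pass-E 9, pass-S 2
  after 0 — PE[1][0] acc=0, pass-E 0, pass-S 0
  after 1 — PE[0][0] acc=36, pass-E 3, pass-S 6
  after 1 — PE[1][0] acc=6, pass-E 3, pass-S 2
  after 2 — PE[0][0] acc=44, pass-E 8, pass-S 1
  after 2 — PE[1][0] acc=24, pass-E 3, pass-S 6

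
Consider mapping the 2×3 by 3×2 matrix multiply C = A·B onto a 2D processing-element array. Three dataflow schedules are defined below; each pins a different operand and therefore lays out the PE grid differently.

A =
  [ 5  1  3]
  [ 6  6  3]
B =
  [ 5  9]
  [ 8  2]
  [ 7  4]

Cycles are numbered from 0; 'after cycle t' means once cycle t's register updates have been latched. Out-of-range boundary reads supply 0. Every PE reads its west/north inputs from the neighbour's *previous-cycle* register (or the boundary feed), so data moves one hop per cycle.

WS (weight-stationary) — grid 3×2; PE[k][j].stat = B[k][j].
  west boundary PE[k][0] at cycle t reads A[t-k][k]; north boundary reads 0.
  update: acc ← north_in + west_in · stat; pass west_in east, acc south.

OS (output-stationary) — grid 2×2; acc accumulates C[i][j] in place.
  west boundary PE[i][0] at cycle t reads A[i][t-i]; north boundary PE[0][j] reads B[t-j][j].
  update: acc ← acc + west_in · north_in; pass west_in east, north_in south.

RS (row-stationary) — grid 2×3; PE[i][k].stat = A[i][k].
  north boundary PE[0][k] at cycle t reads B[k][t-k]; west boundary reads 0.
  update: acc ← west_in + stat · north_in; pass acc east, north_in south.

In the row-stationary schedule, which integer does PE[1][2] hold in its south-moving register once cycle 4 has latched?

RS (2×3). Following PE[1][2] plus its west/north inputs:
  cycle 0: PE[0][2] → acc 0, east 0, south 0
  cycle 0: PE[1][1] → acc 0, east 0, south 0
  cycle 0: PE[1][2] → acc 0, east 0, south 0
  cycle 1: PE[0][2] → acc 0, east 0, south 0
  cycle 1: PE[1][1] → acc 0, east 0, south 0
  cycle 1: PE[1][2] → acc 0, east 0, south 0
  cycle 2: PE[0][2] → acc 54, east 54, south 7
  cycle 2: PE[1][1] → acc 78, east 78, south 8
  cycle 2: PE[1][2] → acc 0, east 0, south 0
  cycle 3: PE[0][2] → acc 59, east 59, south 4
  cycle 3: PE[1][1] → acc 66, east 66, south 2
  cycle 3: PE[1][2] → acc 99, east 99, south 7
  cycle 4: PE[0][2] → acc 0, east 0, south 0
  cycle 4: PE[1][1] → acc 0, east 0, south 0
  cycle 4: PE[1][2] → acc 78, east 78, south 4

register = 4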